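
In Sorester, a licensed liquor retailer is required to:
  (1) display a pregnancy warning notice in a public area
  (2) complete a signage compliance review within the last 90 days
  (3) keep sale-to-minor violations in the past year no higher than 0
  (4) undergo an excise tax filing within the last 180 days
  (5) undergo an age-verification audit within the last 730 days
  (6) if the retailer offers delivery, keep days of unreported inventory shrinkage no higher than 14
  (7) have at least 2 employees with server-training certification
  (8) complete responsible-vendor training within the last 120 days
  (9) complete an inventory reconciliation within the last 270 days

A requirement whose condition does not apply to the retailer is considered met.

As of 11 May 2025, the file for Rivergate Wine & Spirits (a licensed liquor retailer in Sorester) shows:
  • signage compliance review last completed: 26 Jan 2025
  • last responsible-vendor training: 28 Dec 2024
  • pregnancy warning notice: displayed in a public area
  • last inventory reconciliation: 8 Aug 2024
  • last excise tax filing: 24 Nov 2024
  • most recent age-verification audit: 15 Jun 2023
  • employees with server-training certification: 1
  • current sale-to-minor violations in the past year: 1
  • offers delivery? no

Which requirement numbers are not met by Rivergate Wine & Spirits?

1. pregnancy warning notice present → met
2. signage compliance review 105 days ago vs limit 90 → not met
3. sale-to-minor violations in the past year 1 > 0 → not met
4. excise tax filing 168 days ago vs limit 180 → met
5. age-verification audit 696 days ago vs limit 730 → met
6. condition 'offers delivery' does not hold → requirement n/a → met
7. employees with server-training certification 1 < 2 → not met
8. responsible-vendor training 134 days ago vs limit 120 → not met
9. inventory reconciliation 276 days ago vs limit 270 → not met
Not met: 2, 3, 7, 8, 9

2, 3, 7, 8, 9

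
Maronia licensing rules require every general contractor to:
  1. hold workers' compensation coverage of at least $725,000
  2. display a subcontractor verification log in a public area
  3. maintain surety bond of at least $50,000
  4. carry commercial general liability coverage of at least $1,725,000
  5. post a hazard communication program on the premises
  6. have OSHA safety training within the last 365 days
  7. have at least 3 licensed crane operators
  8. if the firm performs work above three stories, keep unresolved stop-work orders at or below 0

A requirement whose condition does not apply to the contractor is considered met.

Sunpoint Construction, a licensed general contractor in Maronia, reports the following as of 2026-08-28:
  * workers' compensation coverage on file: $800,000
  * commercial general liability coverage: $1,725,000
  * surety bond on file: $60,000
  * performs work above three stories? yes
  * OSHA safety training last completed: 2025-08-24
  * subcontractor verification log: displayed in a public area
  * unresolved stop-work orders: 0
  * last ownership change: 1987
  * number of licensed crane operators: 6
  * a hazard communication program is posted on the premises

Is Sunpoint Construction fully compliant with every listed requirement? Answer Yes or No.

1. workers' compensation coverage $800,000 ≥ $725,000 → met
2. subcontractor verification log present → met
3. surety bond $60,000 ≥ $50,000 → met
4. commercial general liability coverage $1,725,000 ≥ $1,725,000 → met
5. hazard communication program present → met
6. OSHA safety training 369 days ago vs limit 365 → not met
7. licensed crane operators 6 ≥ 3 → met
8. condition 'performs work above three stories' holds; unresolved stop-work orders 0 ≤ 0 → met
Not met: 6

No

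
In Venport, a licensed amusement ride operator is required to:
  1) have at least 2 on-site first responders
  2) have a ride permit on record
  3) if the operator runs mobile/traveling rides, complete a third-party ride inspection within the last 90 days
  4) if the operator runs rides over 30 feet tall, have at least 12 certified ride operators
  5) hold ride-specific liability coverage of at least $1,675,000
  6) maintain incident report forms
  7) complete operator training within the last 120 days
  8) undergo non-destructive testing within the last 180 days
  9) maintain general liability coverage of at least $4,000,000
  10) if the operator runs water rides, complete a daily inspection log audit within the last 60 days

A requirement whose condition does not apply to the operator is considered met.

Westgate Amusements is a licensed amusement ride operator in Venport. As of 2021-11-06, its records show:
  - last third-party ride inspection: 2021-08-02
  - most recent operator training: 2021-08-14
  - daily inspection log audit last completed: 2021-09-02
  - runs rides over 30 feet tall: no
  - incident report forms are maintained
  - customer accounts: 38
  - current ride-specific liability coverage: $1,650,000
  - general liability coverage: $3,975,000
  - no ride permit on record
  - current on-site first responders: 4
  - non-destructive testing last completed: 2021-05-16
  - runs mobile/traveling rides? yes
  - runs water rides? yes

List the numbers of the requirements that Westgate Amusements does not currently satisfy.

2, 3, 5, 9, 10

1. on-site first responders 4 ≥ 2 → met
2. ride permit absent → not met
3. condition 'runs mobile/traveling rides' holds; third-party ride inspection 96 days ago vs limit 90 → not met
4. condition 'runs rides over 30 feet tall' does not hold → requirement n/a → met
5. ride-specific liability coverage $1,650,000 < $1,675,000 → not met
6. incident report forms present → met
7. operator training 84 days ago vs limit 120 → met
8. non-destructive testing 174 days ago vs limit 180 → met
9. general liability coverage $3,975,000 < $4,000,000 → not met
10. condition 'runs water rides' holds; daily inspection log audit 65 days ago vs limit 60 → not met
Not met: 2, 3, 5, 9, 10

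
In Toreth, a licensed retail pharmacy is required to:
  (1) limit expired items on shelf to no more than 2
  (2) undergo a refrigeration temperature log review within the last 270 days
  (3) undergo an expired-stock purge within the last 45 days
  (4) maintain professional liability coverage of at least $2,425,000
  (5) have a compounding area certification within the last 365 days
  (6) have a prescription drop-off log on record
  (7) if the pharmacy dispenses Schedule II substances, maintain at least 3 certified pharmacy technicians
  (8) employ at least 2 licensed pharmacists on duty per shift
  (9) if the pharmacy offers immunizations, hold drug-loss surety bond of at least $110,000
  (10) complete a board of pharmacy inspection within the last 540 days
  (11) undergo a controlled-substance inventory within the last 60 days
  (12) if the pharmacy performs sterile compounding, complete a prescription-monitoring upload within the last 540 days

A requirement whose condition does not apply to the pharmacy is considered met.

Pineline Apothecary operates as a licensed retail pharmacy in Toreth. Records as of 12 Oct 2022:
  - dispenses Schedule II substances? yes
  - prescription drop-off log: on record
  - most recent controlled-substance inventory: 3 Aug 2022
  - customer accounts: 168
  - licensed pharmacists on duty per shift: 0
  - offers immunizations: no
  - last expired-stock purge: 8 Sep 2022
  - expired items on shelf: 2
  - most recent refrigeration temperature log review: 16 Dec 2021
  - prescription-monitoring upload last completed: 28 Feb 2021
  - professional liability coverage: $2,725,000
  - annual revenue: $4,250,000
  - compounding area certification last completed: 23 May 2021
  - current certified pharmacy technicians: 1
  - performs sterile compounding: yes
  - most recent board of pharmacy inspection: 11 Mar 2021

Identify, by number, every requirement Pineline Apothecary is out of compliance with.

1. expired items on shelf 2 ≤ 2 → met
2. refrigeration temperature log review 300 days ago vs limit 270 → not met
3. expired-stock purge 34 days ago vs limit 45 → met
4. professional liability coverage $2,725,000 ≥ $2,425,000 → met
5. compounding area certification 507 days ago vs limit 365 → not met
6. prescription drop-off log present → met
7. condition 'dispenses Schedule II substances' holds; certified pharmacy technicians 1 < 3 → not met
8. licensed pharmacists on duty per shift 0 < 2 → not met
9. condition 'offers immunizations' does not hold → requirement n/a → met
10. board of pharmacy inspection 580 days ago vs limit 540 → not met
11. controlled-substance inventory 70 days ago vs limit 60 → not met
12. condition 'performs sterile compounding' holds; prescription-monitoring upload 591 days ago vs limit 540 → not met
Not met: 2, 5, 7, 8, 10, 11, 12

2, 5, 7, 8, 10, 11, 12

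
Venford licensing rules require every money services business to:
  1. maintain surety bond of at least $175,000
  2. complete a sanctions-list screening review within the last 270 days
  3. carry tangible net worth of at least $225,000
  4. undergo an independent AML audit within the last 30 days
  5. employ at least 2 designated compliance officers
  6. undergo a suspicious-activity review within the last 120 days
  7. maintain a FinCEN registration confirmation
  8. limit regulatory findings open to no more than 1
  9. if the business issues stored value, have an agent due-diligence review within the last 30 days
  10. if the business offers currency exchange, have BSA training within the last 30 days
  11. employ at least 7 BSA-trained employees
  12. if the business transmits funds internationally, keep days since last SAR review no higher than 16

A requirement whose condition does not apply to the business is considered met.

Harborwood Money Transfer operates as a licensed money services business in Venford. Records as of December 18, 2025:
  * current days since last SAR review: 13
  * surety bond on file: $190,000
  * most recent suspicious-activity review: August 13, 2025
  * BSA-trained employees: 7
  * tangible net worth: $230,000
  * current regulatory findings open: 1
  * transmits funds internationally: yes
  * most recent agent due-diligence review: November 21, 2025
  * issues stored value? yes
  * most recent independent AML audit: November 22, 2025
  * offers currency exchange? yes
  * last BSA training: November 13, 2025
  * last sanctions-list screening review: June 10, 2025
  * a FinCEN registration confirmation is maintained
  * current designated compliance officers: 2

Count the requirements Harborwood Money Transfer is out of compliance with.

2

1. surety bond $190,000 ≥ $175,000 → met
2. sanctions-list screening review 191 days ago vs limit 270 → met
3. tangible net worth $230,000 ≥ $225,000 → met
4. independent AML audit 26 days ago vs limit 30 → met
5. designated compliance officers 2 ≥ 2 → met
6. suspicious-activity review 127 days ago vs limit 120 → not met
7. FinCEN registration confirmation present → met
8. regulatory findings open 1 ≤ 1 → met
9. condition 'issues stored value' holds; agent due-diligence review 27 days ago vs limit 30 → met
10. condition 'offers currency exchange' holds; BSA training 35 days ago vs limit 30 → not met
11. BSA-trained employees 7 ≥ 7 → met
12. condition 'transmits funds internationally' holds; days since last SAR review 13 ≤ 16 → met
Not met: 2 of 12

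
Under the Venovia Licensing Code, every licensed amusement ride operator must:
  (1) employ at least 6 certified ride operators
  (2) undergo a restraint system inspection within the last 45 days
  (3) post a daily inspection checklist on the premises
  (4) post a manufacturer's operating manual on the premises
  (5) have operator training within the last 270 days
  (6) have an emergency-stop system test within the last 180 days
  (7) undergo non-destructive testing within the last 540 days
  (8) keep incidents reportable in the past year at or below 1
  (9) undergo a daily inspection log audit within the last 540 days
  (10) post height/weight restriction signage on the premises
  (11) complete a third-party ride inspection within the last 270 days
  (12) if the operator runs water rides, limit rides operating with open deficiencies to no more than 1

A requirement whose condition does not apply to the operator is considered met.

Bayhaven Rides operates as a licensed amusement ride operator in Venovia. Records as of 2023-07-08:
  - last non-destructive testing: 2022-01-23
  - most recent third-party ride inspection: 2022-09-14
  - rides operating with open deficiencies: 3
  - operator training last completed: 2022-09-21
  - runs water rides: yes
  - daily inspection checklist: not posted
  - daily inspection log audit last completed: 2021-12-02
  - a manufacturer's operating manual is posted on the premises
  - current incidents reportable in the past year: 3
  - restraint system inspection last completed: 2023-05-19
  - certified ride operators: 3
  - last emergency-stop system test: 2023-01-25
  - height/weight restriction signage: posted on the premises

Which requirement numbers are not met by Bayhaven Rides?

1. certified ride operators 3 < 6 → not met
2. restraint system inspection 50 days ago vs limit 45 → not met
3. daily inspection checklist absent → not met
4. manufacturer's operating manual present → met
5. operator training 290 days ago vs limit 270 → not met
6. emergency-stop system test 164 days ago vs limit 180 → met
7. non-destructive testing 531 days ago vs limit 540 → met
8. incidents reportable in the past year 3 > 1 → not met
9. daily inspection log audit 583 days ago vs limit 540 → not met
10. height/weight restriction signage present → met
11. third-party ride inspection 297 days ago vs limit 270 → not met
12. condition 'runs water rides' holds; rides operating with open deficiencies 3 > 1 → not met
Not met: 1, 2, 3, 5, 8, 9, 11, 12

1, 2, 3, 5, 8, 9, 11, 12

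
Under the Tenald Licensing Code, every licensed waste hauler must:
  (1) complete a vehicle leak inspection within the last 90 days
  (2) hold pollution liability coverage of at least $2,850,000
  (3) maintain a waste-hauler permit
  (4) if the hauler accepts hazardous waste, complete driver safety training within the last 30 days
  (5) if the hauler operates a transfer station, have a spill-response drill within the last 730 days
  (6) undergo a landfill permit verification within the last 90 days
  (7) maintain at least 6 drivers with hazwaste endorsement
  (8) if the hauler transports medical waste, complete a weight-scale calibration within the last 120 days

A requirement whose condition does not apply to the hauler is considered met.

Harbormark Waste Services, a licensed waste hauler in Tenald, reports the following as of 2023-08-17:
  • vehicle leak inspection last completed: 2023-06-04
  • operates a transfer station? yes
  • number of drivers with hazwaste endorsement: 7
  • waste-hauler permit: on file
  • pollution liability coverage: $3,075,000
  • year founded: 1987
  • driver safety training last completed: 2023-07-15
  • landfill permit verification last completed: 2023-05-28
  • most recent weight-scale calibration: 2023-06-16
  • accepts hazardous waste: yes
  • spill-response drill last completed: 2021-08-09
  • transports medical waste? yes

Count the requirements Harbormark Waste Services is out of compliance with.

1. vehicle leak inspection 74 days ago vs limit 90 → met
2. pollution liability coverage $3,075,000 ≥ $2,850,000 → met
3. waste-hauler permit present → met
4. condition 'accepts hazardous waste' holds; driver safety training 33 days ago vs limit 30 → not met
5. condition 'operates a transfer station' holds; spill-response drill 738 days ago vs limit 730 → not met
6. landfill permit verification 81 days ago vs limit 90 → met
7. drivers with hazwaste endorsement 7 ≥ 6 → met
8. condition 'transports medical waste' holds; weight-scale calibration 62 days ago vs limit 120 → met
Not met: 2 of 8

2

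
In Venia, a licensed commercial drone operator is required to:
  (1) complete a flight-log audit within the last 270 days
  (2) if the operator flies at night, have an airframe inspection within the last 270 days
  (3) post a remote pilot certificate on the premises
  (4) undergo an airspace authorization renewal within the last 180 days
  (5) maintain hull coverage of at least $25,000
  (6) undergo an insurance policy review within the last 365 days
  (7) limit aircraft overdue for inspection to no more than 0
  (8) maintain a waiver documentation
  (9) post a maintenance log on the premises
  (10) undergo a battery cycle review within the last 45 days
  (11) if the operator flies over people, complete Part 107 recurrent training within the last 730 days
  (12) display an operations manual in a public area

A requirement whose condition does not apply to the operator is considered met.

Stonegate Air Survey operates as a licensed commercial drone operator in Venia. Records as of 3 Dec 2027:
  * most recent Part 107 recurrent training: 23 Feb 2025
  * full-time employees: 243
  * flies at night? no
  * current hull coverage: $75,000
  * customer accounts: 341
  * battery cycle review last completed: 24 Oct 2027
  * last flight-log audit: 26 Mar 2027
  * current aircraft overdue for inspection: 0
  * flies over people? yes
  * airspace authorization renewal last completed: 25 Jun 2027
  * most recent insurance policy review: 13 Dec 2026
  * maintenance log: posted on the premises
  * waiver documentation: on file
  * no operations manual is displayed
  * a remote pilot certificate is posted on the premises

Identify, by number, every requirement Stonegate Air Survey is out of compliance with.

1. flight-log audit 252 days ago vs limit 270 → met
2. condition 'flies at night' does not hold → requirement n/a → met
3. remote pilot certificate present → met
4. airspace authorization renewal 161 days ago vs limit 180 → met
5. hull coverage $75,000 ≥ $25,000 → met
6. insurance policy review 355 days ago vs limit 365 → met
7. aircraft overdue for inspection 0 ≤ 0 → met
8. waiver documentation present → met
9. maintenance log present → met
10. battery cycle review 40 days ago vs limit 45 → met
11. condition 'flies over people' holds; Part 107 recurrent training 1013 days ago vs limit 730 → not met
12. operations manual absent → not met
Not met: 11, 12

11, 12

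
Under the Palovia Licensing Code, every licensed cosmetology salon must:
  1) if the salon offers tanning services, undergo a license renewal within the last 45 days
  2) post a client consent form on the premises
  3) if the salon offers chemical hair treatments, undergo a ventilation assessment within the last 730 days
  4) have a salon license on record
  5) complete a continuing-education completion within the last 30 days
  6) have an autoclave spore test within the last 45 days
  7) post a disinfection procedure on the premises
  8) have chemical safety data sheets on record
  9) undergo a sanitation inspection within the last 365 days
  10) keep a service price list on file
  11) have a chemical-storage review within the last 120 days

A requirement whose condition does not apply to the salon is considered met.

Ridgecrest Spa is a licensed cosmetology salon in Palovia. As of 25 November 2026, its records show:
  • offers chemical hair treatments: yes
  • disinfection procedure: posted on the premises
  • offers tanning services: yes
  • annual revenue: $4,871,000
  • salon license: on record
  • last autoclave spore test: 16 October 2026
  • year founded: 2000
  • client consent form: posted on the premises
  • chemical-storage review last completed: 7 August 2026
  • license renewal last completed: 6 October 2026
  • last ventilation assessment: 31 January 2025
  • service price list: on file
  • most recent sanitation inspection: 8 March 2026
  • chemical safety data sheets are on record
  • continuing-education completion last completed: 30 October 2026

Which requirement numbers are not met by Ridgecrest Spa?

1. condition 'offers tanning services' holds; license renewal 50 days ago vs limit 45 → not met
2. client consent form present → met
3. condition 'offers chemical hair treatments' holds; ventilation assessment 663 days ago vs limit 730 → met
4. salon license present → met
5. continuing-education completion 26 days ago vs limit 30 → met
6. autoclave spore test 40 days ago vs limit 45 → met
7. disinfection procedure present → met
8. chemical safety data sheets present → met
9. sanitation inspection 262 days ago vs limit 365 → met
10. service price list present → met
11. chemical-storage review 110 days ago vs limit 120 → met
Not met: 1

1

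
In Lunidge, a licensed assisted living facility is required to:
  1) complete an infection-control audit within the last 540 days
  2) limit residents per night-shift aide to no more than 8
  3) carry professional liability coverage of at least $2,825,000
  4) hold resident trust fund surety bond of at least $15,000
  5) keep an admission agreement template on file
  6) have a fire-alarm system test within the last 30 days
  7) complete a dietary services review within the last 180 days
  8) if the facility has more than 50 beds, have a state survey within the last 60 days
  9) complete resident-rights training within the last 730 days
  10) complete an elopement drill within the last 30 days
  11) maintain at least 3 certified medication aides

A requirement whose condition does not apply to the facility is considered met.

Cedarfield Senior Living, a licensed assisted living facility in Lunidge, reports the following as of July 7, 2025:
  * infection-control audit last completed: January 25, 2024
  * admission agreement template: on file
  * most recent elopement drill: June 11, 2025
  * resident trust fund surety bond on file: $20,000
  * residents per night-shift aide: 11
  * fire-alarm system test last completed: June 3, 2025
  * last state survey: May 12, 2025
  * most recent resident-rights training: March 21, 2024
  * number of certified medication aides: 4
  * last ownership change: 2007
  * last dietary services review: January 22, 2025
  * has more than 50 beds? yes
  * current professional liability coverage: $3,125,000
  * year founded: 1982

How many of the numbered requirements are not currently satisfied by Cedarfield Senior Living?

1. infection-control audit 529 days ago vs limit 540 → met
2. residents per night-shift aide 11 > 8 → not met
3. professional liability coverage $3,125,000 ≥ $2,825,000 → met
4. resident trust fund surety bond $20,000 ≥ $15,000 → met
5. admission agreement template present → met
6. fire-alarm system test 34 days ago vs limit 30 → not met
7. dietary services review 166 days ago vs limit 180 → met
8. condition 'has more than 50 beds' holds; state survey 56 days ago vs limit 60 → met
9. resident-rights training 473 days ago vs limit 730 → met
10. elopement drill 26 days ago vs limit 30 → met
11. certified medication aides 4 ≥ 3 → met
Not met: 2 of 11

2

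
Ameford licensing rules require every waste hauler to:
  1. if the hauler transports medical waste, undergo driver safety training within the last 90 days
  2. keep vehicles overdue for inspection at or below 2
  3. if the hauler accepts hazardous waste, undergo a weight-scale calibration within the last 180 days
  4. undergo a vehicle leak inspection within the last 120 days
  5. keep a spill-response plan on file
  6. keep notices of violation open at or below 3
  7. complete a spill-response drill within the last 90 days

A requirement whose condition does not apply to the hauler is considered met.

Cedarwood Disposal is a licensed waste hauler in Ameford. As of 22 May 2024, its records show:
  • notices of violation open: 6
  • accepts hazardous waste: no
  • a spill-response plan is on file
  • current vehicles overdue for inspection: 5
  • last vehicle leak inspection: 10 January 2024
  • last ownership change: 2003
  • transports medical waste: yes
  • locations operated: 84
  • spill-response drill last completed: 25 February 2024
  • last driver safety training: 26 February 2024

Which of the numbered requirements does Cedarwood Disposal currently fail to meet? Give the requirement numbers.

1. condition 'transports medical waste' holds; driver safety training 86 days ago vs limit 90 → met
2. vehicles overdue for inspection 5 > 2 → not met
3. condition 'accepts hazardous waste' does not hold → requirement n/a → met
4. vehicle leak inspection 133 days ago vs limit 120 → not met
5. spill-response plan present → met
6. notices of violation open 6 > 3 → not met
7. spill-response drill 87 days ago vs limit 90 → met
Not met: 2, 4, 6

2, 4, 6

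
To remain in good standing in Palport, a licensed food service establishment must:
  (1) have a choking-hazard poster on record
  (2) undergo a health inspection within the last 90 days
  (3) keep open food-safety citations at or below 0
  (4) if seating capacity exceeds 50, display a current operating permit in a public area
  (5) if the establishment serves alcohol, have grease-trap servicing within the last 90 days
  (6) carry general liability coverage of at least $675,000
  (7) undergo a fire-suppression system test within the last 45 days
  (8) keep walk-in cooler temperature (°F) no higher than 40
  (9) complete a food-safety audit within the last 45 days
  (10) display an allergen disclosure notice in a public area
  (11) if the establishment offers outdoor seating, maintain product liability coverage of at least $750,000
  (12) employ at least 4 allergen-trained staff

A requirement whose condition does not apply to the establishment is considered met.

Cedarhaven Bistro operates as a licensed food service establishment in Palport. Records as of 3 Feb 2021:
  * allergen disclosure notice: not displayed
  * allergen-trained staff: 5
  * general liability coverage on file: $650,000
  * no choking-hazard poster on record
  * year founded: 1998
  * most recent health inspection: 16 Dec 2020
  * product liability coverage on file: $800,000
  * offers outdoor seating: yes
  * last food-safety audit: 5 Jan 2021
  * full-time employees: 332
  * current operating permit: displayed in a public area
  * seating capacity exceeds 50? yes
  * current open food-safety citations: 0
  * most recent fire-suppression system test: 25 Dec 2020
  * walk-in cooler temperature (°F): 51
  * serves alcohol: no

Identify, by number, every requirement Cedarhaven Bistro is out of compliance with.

1. choking-hazard poster absent → not met
2. health inspection 49 days ago vs limit 90 → met
3. open food-safety citations 0 ≤ 0 → met
4. condition 'seating capacity exceeds 50' holds; current operating permit present → met
5. condition 'serves alcohol' does not hold → requirement n/a → met
6. general liability coverage $650,000 < $675,000 → not met
7. fire-suppression system test 40 days ago vs limit 45 → met
8. walk-in cooler temperature (°F) 51 > 40 → not met
9. food-safety audit 29 days ago vs limit 45 → met
10. allergen disclosure notice absent → not met
11. condition 'offers outdoor seating' holds; product liability coverage $800,000 ≥ $750,000 → met
12. allergen-trained staff 5 ≥ 4 → met
Not met: 1, 6, 8, 10

1, 6, 8, 10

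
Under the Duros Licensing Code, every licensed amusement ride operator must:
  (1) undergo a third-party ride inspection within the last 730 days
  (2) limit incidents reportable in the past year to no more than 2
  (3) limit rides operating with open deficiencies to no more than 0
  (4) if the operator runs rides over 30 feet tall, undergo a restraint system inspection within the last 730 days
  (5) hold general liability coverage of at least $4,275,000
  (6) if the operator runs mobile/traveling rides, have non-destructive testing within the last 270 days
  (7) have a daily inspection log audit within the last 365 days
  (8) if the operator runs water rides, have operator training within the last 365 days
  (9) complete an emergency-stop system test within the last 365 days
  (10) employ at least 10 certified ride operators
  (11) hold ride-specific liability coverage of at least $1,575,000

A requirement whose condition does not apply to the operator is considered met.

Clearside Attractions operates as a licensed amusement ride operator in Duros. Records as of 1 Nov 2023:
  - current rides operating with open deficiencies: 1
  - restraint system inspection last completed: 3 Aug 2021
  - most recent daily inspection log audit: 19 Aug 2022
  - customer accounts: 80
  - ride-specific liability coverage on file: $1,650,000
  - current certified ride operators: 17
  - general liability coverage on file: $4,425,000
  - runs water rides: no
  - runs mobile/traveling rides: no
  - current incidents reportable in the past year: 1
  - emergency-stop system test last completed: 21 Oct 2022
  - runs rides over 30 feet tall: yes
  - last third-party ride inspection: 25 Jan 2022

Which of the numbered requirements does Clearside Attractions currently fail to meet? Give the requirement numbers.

3, 4, 7, 9

1. third-party ride inspection 645 days ago vs limit 730 → met
2. incidents reportable in the past year 1 ≤ 2 → met
3. rides operating with open deficiencies 1 > 0 → not met
4. condition 'runs rides over 30 feet tall' holds; restraint system inspection 820 days ago vs limit 730 → not met
5. general liability coverage $4,425,000 ≥ $4,275,000 → met
6. condition 'runs mobile/traveling rides' does not hold → requirement n/a → met
7. daily inspection log audit 439 days ago vs limit 365 → not met
8. condition 'runs water rides' does not hold → requirement n/a → met
9. emergency-stop system test 376 days ago vs limit 365 → not met
10. certified ride operators 17 ≥ 10 → met
11. ride-specific liability coverage $1,650,000 ≥ $1,575,000 → met
Not met: 3, 4, 7, 9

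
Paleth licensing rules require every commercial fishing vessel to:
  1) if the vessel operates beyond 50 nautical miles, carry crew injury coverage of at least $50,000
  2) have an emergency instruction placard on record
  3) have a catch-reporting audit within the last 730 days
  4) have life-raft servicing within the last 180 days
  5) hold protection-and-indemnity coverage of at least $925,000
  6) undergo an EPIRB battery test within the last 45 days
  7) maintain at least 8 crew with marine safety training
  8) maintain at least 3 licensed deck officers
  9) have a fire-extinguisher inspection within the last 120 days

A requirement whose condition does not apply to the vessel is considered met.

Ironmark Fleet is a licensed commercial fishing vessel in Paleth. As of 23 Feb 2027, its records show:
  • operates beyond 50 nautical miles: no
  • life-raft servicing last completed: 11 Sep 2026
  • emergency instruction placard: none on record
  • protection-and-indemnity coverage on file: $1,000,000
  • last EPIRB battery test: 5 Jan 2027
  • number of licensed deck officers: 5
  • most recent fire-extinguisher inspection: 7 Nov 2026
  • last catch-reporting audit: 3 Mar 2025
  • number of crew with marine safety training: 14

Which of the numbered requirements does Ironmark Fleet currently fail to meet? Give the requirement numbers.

1. condition 'operates beyond 50 nautical miles' does not hold → requirement n/a → met
2. emergency instruction placard absent → not met
3. catch-reporting audit 722 days ago vs limit 730 → met
4. life-raft servicing 165 days ago vs limit 180 → met
5. protection-and-indemnity coverage $1,000,000 ≥ $925,000 → met
6. EPIRB battery test 49 days ago vs limit 45 → not met
7. crew with marine safety training 14 ≥ 8 → met
8. licensed deck officers 5 ≥ 3 → met
9. fire-extinguisher inspection 108 days ago vs limit 120 → met
Not met: 2, 6

2, 6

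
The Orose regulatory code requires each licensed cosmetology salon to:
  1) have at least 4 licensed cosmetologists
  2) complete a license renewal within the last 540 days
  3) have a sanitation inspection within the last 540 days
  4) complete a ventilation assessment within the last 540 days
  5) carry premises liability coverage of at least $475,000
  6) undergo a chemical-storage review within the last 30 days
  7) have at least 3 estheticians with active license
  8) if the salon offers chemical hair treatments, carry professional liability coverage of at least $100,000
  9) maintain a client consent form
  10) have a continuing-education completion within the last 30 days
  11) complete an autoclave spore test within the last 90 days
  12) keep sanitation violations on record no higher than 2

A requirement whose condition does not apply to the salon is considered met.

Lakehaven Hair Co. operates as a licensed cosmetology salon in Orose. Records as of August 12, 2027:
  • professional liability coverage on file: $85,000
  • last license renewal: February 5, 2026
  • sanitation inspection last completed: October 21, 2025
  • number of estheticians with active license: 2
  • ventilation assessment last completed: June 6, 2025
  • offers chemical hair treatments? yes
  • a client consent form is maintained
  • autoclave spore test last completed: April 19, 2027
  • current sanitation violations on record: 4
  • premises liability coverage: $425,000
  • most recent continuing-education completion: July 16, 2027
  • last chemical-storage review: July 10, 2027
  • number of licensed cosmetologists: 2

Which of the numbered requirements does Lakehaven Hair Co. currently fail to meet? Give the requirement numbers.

1, 2, 3, 4, 5, 6, 7, 8, 11, 12

1. licensed cosmetologists 2 < 4 → not met
2. license renewal 553 days ago vs limit 540 → not met
3. sanitation inspection 660 days ago vs limit 540 → not met
4. ventilation assessment 797 days ago vs limit 540 → not met
5. premises liability coverage $425,000 < $475,000 → not met
6. chemical-storage review 33 days ago vs limit 30 → not met
7. estheticians with active license 2 < 3 → not met
8. condition 'offers chemical hair treatments' holds; professional liability coverage $85,000 < $100,000 → not met
9. client consent form present → met
10. continuing-education completion 27 days ago vs limit 30 → met
11. autoclave spore test 115 days ago vs limit 90 → not met
12. sanitation violations on record 4 > 2 → not met
Not met: 1, 2, 3, 4, 5, 6, 7, 8, 11, 12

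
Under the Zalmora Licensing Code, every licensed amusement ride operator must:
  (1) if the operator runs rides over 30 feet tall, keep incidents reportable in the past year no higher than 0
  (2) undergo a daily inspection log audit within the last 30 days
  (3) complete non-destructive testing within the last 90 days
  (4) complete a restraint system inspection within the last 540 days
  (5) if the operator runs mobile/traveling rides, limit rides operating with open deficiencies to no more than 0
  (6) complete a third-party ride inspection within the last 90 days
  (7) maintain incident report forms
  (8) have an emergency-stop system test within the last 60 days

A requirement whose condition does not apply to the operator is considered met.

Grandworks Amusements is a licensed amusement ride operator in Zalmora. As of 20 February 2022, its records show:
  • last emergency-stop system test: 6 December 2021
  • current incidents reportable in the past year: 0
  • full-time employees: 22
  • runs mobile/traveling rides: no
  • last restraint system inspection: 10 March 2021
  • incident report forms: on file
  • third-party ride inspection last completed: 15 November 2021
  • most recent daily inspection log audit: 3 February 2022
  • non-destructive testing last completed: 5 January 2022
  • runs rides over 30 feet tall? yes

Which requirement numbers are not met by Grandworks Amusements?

1. condition 'runs rides over 30 feet tall' holds; incidents reportable in the past year 0 ≤ 0 → met
2. daily inspection log audit 17 days ago vs limit 30 → met
3. non-destructive testing 46 days ago vs limit 90 → met
4. restraint system inspection 347 days ago vs limit 540 → met
5. condition 'runs mobile/traveling rides' does not hold → requirement n/a → met
6. third-party ride inspection 97 days ago vs limit 90 → not met
7. incident report forms present → met
8. emergency-stop system test 76 days ago vs limit 60 → not met
Not met: 6, 8

6, 8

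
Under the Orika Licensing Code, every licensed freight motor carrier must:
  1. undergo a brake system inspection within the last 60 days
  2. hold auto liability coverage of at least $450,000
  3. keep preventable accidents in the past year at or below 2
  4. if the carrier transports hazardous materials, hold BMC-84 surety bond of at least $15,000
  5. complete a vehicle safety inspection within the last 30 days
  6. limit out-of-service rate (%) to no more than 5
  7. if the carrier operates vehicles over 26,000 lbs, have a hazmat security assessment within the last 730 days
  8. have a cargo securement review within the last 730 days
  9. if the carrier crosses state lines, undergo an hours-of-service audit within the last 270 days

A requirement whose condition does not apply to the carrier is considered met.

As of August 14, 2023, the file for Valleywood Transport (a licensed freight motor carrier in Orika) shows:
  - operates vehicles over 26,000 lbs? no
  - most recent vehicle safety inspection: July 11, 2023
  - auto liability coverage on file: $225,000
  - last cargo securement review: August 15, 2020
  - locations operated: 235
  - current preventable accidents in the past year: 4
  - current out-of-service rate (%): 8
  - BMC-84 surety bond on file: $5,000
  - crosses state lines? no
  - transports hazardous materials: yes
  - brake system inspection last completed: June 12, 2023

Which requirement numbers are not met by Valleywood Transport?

1, 2, 3, 4, 5, 6, 8

1. brake system inspection 63 days ago vs limit 60 → not met
2. auto liability coverage $225,000 < $450,000 → not met
3. preventable accidents in the past year 4 > 2 → not met
4. condition 'transports hazardous materials' holds; BMC-84 surety bond $5,000 < $15,000 → not met
5. vehicle safety inspection 34 days ago vs limit 30 → not met
6. out-of-service rate (%) 8 > 5 → not met
7. condition 'operates vehicles over 26,000 lbs' does not hold → requirement n/a → met
8. cargo securement review 1094 days ago vs limit 730 → not met
9. condition 'crosses state lines' does not hold → requirement n/a → met
Not met: 1, 2, 3, 4, 5, 6, 8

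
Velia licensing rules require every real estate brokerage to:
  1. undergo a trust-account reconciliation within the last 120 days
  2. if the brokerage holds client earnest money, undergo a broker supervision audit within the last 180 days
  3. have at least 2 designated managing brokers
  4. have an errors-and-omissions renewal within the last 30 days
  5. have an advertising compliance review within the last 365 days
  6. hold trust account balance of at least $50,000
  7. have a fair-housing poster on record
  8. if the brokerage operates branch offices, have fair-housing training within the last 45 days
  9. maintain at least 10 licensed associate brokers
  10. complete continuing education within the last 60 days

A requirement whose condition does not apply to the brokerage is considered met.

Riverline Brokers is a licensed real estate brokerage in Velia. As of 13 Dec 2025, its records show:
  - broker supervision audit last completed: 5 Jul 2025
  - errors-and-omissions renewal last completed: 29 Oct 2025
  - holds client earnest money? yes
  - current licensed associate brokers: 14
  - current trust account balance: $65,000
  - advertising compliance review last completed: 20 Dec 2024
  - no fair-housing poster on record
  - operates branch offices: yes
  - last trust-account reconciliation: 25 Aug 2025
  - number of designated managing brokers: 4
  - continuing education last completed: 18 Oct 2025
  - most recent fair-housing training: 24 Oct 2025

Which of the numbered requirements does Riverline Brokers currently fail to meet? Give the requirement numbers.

4, 7, 8

1. trust-account reconciliation 110 days ago vs limit 120 → met
2. condition 'holds client earnest money' holds; broker supervision audit 161 days ago vs limit 180 → met
3. designated managing brokers 4 ≥ 2 → met
4. errors-and-omissions renewal 45 days ago vs limit 30 → not met
5. advertising compliance review 358 days ago vs limit 365 → met
6. trust account balance $65,000 ≥ $50,000 → met
7. fair-housing poster absent → not met
8. condition 'operates branch offices' holds; fair-housing training 50 days ago vs limit 45 → not met
9. licensed associate brokers 14 ≥ 10 → met
10. continuing education 56 days ago vs limit 60 → met
Not met: 4, 7, 8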